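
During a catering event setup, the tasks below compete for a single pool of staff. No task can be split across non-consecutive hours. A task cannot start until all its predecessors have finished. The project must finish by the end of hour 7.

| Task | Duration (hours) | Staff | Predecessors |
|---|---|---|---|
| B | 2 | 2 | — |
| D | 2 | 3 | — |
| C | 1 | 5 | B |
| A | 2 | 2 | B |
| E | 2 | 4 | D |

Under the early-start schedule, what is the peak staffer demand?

Early-start schedule: B@1, D@1, C@3, A@3, E@3.
Load per hour: hour 1: 5, hour 2: 5, hour 3: 11, hour 4: 6, hour 5: 0, hour 6: 0, hour 7: 0.
Peak is 11.

11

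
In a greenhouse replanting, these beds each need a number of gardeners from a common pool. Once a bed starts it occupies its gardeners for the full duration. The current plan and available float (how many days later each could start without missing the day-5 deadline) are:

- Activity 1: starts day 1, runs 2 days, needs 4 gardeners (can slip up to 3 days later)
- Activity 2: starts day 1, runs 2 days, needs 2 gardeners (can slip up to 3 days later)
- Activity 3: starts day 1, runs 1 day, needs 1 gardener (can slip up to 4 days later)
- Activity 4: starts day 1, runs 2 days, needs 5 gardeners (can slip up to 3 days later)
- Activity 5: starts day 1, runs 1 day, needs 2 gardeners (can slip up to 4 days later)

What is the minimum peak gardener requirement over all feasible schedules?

Early-start (Activity 1@1, Activity 2@1, Activity 3@1, Activity 4@1, Activity 5@1) gives peak 14: d1:14  d2:11  d3:0  d4:0  d5:0.
Shift Activity 3→3, Activity 4→3, Activity 5→5.
Schedule Activity 1@1, Activity 2@1, Activity 3@3, Activity 4@3, Activity 5@5: d1:6  d2:6  d3:6  d4:5  d5:2 — peak 6.

6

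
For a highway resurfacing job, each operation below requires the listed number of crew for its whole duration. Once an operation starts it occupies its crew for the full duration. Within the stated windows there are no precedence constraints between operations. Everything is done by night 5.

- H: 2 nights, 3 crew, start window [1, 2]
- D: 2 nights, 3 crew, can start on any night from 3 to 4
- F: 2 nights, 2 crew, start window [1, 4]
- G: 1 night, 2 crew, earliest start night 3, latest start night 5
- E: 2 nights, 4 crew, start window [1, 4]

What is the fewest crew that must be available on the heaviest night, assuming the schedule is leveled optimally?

7

Early-start (H@1, D@3, F@1, G@3, E@1) gives peak 9: n1:9  n2:9  n3:5  n4:3  n5:0.
Shift E→4.
Schedule H@1, D@3, F@1, G@3, E@4: n1:5  n2:5  n3:5  n4:7  n5:4 — peak 7.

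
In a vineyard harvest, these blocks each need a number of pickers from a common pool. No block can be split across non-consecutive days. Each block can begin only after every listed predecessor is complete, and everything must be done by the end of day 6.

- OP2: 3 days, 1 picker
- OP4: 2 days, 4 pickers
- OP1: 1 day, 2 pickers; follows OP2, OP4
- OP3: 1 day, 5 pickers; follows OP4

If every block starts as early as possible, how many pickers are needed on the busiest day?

Early-start schedule: OP2@1, OP4@1, OP1@4, OP3@3.
Load per day: day 1: 5, day 2: 5, day 3: 6, day 4: 2, day 5: 0, day 6: 0.
Peak is 6.

6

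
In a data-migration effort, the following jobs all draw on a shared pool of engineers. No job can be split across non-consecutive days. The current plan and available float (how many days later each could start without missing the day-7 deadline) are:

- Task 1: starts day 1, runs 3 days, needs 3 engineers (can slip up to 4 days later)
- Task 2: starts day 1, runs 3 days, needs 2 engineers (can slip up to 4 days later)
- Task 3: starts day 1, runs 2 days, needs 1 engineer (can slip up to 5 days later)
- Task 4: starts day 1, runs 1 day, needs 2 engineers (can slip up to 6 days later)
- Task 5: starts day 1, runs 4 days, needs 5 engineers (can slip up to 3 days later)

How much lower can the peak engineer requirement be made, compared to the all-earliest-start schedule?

6

Early-start peak: d1:13  d2:11  d3:10  d4:5  d5:0  d6:0  d7:0 ⇒ 13.
Leveled (Task 1@1, Task 2@1, Task 3@1, Task 4@3, Task 5@4): d1:6  d2:6  d3:7  d4:5  d5:5  d6:5  d7:5 ⇒ 7.
Reduction 13 − 7 = 6.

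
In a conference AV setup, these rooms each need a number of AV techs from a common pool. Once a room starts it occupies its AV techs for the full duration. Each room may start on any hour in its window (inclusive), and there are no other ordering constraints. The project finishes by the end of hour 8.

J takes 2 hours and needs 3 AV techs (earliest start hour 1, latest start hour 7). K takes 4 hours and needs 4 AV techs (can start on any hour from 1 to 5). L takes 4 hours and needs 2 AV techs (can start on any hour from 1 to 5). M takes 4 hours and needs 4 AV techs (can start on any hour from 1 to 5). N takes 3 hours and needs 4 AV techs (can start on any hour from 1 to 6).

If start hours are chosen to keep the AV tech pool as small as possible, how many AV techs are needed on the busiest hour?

9

Early-start (J@1, K@1, L@1, M@1, N@1) gives peak 17: h1:17  h2:17  h3:14  h4:10  h5:0  h6:0  h7:0  h8:0.
Shift M→5, N→5.
Schedule J@1, K@1, L@1, M@5, N@5: h1:9  h2:9  h3:6  h4:6  h5:8  h6:8  h7:8  h8:4 — peak 9.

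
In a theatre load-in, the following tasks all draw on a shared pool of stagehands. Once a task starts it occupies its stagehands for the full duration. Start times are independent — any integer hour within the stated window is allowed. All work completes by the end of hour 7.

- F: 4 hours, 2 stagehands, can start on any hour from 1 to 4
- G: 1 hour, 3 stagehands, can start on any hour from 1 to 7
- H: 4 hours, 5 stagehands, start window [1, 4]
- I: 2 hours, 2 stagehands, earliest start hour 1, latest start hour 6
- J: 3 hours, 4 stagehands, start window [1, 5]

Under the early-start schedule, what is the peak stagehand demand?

16

Early-start schedule: F@1, G@1, H@1, I@1, J@1.
Load per hour: hour 1: 16, hour 2: 13, hour 3: 11, hour 4: 7, hour 5: 0, hour 6: 0, hour 7: 0.
Peak is 16.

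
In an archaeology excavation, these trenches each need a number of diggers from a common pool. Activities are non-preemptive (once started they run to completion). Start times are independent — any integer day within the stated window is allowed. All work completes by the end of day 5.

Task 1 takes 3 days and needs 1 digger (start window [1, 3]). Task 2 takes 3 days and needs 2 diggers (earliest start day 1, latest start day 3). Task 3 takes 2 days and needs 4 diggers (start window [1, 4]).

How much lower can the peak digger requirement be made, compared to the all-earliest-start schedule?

3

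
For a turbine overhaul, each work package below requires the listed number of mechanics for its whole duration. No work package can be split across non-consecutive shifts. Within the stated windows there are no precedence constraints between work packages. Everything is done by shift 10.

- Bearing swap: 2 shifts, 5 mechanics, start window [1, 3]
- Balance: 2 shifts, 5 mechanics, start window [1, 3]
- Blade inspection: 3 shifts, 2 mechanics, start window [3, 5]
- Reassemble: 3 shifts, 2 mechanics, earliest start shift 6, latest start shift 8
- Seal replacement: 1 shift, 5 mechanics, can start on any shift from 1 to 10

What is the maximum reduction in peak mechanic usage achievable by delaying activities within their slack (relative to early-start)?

Early-start peak: s1:15  s2:10  s3:2  s4:2  s5:2  s6:2  s7:2  s8:2  s9:0  s10:0 ⇒ 15.
Leveled (Bearing swap@1, Balance@3, Blade inspection@5, Reassemble@6, Seal replacement@9): s1:5  s2:5  s3:5  s4:5  s5:2  s6:4  s7:4  s8:2  s9:5  s10:0 ⇒ 5.
Reduction 15 − 5 = 10.

10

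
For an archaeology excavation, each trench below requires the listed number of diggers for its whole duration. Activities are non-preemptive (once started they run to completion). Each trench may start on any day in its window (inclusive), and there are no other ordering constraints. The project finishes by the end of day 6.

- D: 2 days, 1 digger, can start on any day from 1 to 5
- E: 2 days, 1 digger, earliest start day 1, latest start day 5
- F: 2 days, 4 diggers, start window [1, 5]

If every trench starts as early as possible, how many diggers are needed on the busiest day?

6

Early-start schedule: D@1, E@1, F@1.
Load per day: day 1: 6, day 2: 6, day 3: 0, day 4: 0, day 5: 0, day 6: 0.
Peak is 6.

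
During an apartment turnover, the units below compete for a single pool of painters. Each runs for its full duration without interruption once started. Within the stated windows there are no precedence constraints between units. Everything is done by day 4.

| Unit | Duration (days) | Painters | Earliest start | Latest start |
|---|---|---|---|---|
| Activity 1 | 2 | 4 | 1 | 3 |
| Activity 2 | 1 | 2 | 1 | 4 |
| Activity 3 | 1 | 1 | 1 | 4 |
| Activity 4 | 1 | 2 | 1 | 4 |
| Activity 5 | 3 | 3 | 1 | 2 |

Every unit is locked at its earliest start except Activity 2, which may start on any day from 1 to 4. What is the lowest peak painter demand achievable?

Activity 2@1: d1:12  d2:7  d3:3  d4:0 → peak 12
Activity 2@2: d1:10  d2:9  d3:3  d4:0 → peak 10
Activity 2@3: d1:10  d2:7  d3:5  d4:0 → peak 10
Activity 2@4: d1:10  d2:7  d3:3  d4:2 → peak 10
Best is Activity 2@2, peak 10.

10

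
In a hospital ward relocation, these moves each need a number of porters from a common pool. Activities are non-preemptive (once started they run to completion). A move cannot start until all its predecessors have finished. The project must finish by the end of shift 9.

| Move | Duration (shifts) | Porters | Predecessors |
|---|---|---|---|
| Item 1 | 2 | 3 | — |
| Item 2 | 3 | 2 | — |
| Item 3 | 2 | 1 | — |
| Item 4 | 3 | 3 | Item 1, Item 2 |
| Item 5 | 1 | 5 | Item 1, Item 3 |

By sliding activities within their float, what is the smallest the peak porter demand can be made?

Early-start (Item 1@1, Item 2@1, Item 3@1, Item 4@4, Item 5@3) gives peak 7: s1:6  s2:6  s3:7  s4:3  s5:3  s6:3  s7:0  s8:0  s9:0.
Shift Item 3→3, Item 5→7.
Schedule Item 1@1, Item 2@1, Item 3@3, Item 4@4, Item 5@7: s1:5  s2:5  s3:3  s4:4  s5:3  s6:3  s7:5  s8:0  s9:0 — peak 5.

5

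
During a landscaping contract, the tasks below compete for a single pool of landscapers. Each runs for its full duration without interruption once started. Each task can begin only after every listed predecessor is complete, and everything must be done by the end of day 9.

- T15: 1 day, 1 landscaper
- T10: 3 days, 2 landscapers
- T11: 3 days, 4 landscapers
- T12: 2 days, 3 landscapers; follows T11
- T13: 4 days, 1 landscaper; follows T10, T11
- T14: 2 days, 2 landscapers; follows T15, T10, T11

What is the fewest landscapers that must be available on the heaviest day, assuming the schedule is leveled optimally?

6

Early-start (T15@1, T10@1, T11@1, T12@4, T13@4, T14@4) gives peak 7: d1:7  d2:6  d3:6  d4:6  d5:6  d6:1  d7:1  d8:0  d9:0.
Shift T11→2, T12→5, T13→5, T14→5.
Schedule T15@1, T10@1, T11@2, T12@5, T13@5, T14@5: d1:3  d2:6  d3:6  d4:4  d5:6  d6:6  d7:1  d8:1  d9:0 — peak 6.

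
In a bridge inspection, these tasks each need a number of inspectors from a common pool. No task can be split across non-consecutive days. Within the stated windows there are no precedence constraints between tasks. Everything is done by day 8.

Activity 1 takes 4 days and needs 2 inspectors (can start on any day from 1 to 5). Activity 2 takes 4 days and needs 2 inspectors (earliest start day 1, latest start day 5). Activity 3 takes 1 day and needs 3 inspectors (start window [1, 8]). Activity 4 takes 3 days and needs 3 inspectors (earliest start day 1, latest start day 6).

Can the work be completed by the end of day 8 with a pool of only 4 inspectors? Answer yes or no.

yes

Schedule Activity 1@1, Activity 2@1, Activity 3@5, Activity 4@6: d1:4  d2:4  d3:4  d4:4  d5:3  d6:3  d7:3  d8:3 — peak 4 ≤ 4.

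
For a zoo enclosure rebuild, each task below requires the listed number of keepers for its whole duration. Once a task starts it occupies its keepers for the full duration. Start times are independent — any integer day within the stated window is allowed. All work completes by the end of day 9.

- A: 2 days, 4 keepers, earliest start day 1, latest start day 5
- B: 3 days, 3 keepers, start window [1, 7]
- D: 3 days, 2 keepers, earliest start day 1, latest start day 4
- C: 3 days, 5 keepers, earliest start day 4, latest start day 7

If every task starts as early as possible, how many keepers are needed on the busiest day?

9

Early-start schedule: A@1, B@1, D@1, C@4.
Load per day: day 1: 9, day 2: 9, day 3: 5, day 4: 5, day 5: 5, day 6: 5, day 7: 0, day 8: 0, day 9: 0.
Peak is 9.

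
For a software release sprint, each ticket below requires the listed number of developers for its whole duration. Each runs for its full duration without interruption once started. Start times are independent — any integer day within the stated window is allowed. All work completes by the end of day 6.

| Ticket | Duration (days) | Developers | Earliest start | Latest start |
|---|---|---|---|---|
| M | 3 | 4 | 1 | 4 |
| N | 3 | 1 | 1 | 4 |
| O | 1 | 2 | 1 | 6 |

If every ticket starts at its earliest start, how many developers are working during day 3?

At early start, day 3 has: M, N.
Demand: 4 + 1 = 5.

5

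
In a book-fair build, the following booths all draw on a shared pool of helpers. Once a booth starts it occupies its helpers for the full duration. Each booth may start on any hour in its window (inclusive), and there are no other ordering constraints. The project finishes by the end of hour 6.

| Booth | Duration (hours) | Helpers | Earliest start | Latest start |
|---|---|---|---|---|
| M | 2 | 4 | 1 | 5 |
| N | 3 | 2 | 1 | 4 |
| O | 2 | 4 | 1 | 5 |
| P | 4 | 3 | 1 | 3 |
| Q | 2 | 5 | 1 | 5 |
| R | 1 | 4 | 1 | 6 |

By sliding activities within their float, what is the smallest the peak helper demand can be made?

9

Early-start (M@1, N@1, O@1, P@1, Q@1, R@1) gives peak 22: h1:22  h2:18  h3:5  h4:3  h5:0  h6:0.
Shift O→3, Q→5, R→5.
Schedule M@1, N@1, O@3, P@1, Q@5, R@5: h1:9  h2:9  h3:9  h4:7  h5:9  h6:5 — peak 9.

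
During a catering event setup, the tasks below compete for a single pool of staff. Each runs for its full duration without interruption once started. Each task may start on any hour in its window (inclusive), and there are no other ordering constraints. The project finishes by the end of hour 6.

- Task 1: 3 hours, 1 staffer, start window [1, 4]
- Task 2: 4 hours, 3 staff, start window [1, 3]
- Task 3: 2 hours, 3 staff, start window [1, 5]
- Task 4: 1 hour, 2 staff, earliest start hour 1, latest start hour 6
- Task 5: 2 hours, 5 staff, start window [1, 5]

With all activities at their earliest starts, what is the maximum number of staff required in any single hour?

Early-start schedule: Task 1@1, Task 2@1, Task 3@1, Task 4@1, Task 5@1.
Load per hour: hour 1: 14, hour 2: 12, hour 3: 4, hour 4: 3, hour 5: 0, hour 6: 0.
Peak is 14.

14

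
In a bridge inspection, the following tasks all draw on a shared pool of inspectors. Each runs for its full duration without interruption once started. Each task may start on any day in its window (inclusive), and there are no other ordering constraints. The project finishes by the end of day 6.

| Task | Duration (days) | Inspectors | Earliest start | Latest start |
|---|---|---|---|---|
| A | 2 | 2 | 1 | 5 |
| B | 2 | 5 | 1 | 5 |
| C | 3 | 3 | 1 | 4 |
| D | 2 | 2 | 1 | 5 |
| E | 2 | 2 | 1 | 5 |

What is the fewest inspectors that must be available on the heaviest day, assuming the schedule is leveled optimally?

Early-start (A@1, B@1, C@1, D@1, E@1) gives peak 14: d1:14  d2:14  d3:3  d4:0  d5:0  d6:0.
Shift C→3, D→3, E→3.
Schedule A@1, B@1, C@3, D@3, E@3: d1:7  d2:7  d3:7  d4:7  d5:3  d6:0 — peak 7.

7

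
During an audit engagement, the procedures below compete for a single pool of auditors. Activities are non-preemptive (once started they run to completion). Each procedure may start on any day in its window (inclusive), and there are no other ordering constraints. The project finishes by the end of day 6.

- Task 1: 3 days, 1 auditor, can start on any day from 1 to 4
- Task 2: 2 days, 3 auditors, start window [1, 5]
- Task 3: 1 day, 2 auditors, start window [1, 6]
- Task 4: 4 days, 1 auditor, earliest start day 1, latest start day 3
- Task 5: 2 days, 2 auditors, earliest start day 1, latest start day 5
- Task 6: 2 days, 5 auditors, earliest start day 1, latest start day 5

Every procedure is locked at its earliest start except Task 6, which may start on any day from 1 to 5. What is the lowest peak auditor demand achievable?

Task 6@1: d1:14  d2:12  d3:2  d4:1  d5:0  d6:0 → peak 14
Task 6@2: d1:9  d2:12  d3:7  d4:1  d5:0  d6:0 → peak 12
Task 6@3: d1:9  d2:7  d3:7  d4:6  d5:0  d6:0 → peak 9
Task 6@4: d1:9  d2:7  d3:2  d4:6  d5:5  d6:0 → peak 9
Task 6@5: d1:9  d2:7  d3:2  d4:1  d5:5  d6:5 → peak 9
Best is Task 6@3, peak 9.

9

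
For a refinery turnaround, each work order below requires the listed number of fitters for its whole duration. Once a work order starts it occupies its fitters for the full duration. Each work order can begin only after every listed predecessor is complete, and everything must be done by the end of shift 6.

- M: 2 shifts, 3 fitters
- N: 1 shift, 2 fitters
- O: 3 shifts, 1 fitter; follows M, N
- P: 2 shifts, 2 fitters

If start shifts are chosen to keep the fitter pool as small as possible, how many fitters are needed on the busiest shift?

Early-start (M@1, N@1, O@3, P@1) gives peak 7: s1:7  s2:5  s3:1  s4:1  s5:1  s6:0.
Shift N→3, O→4, P→4.
Schedule M@1, N@3, O@4, P@4: s1:3  s2:3  s3:2  s4:3  s5:3  s6:1 — peak 3.
Total fitter-shifts = 15 over 6 shifts ⇒ peak ≥ ⌈15/6⌉ = 3, so 3 is optimal.

3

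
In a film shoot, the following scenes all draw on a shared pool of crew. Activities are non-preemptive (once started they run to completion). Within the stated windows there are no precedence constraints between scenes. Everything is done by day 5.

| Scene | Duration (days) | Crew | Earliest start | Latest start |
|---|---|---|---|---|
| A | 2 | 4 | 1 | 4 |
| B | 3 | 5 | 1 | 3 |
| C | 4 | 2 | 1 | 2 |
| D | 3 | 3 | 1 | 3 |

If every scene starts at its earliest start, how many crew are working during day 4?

2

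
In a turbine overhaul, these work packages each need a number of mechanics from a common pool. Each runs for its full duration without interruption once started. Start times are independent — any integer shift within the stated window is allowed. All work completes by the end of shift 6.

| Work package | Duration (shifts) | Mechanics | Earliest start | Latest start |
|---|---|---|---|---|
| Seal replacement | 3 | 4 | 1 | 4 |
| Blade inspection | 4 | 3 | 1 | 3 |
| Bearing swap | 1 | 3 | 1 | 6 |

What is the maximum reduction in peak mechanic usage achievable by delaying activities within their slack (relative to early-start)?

3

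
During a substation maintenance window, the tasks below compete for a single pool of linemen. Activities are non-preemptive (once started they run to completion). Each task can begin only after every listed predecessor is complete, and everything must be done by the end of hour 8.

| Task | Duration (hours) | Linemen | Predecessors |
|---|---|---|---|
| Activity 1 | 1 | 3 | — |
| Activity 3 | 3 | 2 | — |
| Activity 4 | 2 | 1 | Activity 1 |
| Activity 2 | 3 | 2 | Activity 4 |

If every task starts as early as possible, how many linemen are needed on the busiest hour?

5

Early-start schedule: Activity 1@1, Activity 3@1, Activity 4@2, Activity 2@4.
Load per hour: hour 1: 5, hour 2: 3, hour 3: 3, hour 4: 2, hour 5: 2, hour 6: 2, hour 7: 0, hour 8: 0.
Peak is 5.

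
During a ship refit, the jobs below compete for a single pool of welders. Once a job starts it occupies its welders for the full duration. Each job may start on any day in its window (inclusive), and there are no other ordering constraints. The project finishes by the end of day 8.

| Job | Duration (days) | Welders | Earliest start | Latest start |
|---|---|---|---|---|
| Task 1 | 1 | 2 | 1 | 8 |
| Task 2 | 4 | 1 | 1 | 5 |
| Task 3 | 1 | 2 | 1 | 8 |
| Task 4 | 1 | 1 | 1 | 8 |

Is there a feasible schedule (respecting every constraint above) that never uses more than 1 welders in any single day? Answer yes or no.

no

Total welder-days = 9; over 8 days the average is 9/8 > 1, so some day must exceed 1.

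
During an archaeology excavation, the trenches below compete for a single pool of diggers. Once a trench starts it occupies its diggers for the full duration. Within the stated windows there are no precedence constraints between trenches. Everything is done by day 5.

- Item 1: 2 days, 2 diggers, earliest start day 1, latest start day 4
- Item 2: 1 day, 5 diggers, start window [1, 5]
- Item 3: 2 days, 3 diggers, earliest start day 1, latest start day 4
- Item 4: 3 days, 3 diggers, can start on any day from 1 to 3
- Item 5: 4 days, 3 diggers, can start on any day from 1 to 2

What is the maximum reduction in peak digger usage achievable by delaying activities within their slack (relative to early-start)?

8

Early-start peak: d1:16  d2:11  d3:6  d4:3  d5:0 ⇒ 16.
Leveled (Item 1@1, Item 2@5, Item 3@1, Item 4@3, Item 5@1): d1:8  d2:8  d3:6  d4:6  d5:8 ⇒ 8.
Reduction 16 − 8 = 8.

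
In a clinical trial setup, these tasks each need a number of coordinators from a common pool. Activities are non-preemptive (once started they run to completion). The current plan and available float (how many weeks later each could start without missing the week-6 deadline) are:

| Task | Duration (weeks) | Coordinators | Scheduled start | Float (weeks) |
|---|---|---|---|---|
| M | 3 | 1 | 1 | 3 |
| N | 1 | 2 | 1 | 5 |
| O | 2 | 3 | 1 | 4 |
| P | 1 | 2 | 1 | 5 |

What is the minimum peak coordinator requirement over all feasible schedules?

3

Early-start (M@1, N@1, O@1, P@1) gives peak 8: w1:8  w2:4  w3:1  w4:0  w5:0  w6:0.
Shift O→4, P→2.
Schedule M@1, N@1, O@4, P@2: w1:3  w2:3  w3:1  w4:3  w5:3  w6:0 — peak 3.
Total coordinator-weeks = 13 over 6 weeks ⇒ peak ≥ ⌈13/6⌉ = 3, so 3 is optimal.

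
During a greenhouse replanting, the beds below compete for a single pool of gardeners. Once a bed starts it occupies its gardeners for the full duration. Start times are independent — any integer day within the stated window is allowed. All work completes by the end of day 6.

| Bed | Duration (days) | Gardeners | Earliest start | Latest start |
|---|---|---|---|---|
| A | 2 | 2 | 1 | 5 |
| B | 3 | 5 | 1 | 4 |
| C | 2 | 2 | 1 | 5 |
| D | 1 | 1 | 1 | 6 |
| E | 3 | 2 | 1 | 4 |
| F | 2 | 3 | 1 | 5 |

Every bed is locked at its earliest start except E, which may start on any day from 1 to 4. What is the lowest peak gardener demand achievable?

13

E@1: d1:15  d2:14  d3:7  d4:0  d5:0  d6:0 → peak 15
E@2: d1:13  d2:14  d3:7  d4:2  d5:0  d6:0 → peak 14
E@3: d1:13  d2:12  d3:7  d4:2  d5:2  d6:0 → peak 13
E@4: d1:13  d2:12  d3:5  d4:2  d5:2  d6:2 → peak 13
Best is E@3, peak 13.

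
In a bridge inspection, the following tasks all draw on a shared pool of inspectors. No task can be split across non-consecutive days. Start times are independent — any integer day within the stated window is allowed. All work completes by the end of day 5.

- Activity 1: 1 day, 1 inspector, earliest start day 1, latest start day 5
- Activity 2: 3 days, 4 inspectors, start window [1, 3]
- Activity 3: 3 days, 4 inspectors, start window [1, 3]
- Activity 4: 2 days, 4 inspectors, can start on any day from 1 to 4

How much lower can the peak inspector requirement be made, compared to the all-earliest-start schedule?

5

Early-start peak: d1:13  d2:12  d3:8  d4:0  d5:0 ⇒ 13.
Leveled (Activity 1@1, Activity 2@1, Activity 3@2, Activity 4@4): d1:5  d2:8  d3:8  d4:8  d5:4 ⇒ 8.
Reduction 13 − 8 = 5.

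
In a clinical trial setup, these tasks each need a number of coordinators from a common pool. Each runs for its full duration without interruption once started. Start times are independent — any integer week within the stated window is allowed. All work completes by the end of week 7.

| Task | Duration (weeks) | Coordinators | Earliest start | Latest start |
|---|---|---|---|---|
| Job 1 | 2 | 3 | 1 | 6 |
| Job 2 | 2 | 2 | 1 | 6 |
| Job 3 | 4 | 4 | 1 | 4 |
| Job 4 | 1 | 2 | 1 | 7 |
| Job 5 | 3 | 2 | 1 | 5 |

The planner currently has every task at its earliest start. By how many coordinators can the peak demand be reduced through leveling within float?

Early-start peak: w1:13  w2:11  w3:6  w4:4  w5:0  w6:0  w7:0 ⇒ 13.
Leveled (Job 1@1, Job 2@1, Job 3@3, Job 4@3, Job 5@4): w1:5  w2:5  w3:6  w4:6  w5:6  w6:6  w7:0 ⇒ 6.
Reduction 13 − 6 = 7.

7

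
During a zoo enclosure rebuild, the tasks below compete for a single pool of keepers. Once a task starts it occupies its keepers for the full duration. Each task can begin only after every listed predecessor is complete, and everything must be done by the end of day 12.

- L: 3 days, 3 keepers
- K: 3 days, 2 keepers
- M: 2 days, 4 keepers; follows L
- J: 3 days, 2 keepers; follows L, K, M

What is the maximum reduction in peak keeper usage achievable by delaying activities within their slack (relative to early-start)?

1

Early-start peak: d1:5  d2:5  d3:5  d4:4  d5:4  d6:2  d7:2  d8:2  d9:0  d10:0  d11:0  d12:0 ⇒ 5.
Leveled (L@1, K@4, M@7, J@9): d1:3  d2:3  d3:3  d4:2  d5:2  d6:2  d7:4  d8:4  d9:2  d10:2  d11:2  d12:0 ⇒ 4.
Reduction 5 − 4 = 1.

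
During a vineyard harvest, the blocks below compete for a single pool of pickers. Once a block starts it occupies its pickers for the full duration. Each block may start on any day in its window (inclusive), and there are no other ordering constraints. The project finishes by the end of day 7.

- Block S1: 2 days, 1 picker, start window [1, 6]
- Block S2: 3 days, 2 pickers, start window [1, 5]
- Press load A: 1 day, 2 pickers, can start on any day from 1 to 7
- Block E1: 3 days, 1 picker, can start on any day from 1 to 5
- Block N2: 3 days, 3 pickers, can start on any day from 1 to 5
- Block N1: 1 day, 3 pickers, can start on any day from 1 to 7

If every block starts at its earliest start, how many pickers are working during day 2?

At early start, day 2 has: Block S1, Block S2, Block E1, Block N2.
Demand: 1 + 2 + 1 + 3 = 7.

7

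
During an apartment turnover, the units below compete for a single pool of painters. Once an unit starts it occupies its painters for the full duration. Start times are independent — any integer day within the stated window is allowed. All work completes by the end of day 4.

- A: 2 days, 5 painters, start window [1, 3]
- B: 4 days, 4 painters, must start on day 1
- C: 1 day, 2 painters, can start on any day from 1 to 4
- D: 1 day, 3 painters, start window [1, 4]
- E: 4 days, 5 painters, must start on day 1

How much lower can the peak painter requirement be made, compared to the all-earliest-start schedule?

Early-start peak: d1:19  d2:14  d3:9  d4:9 ⇒ 19.
Leveled (A@1, B@1, C@3, D@3, E@1): d1:14  d2:14  d3:14  d4:9 ⇒ 14.
Reduction 19 − 14 = 5.

5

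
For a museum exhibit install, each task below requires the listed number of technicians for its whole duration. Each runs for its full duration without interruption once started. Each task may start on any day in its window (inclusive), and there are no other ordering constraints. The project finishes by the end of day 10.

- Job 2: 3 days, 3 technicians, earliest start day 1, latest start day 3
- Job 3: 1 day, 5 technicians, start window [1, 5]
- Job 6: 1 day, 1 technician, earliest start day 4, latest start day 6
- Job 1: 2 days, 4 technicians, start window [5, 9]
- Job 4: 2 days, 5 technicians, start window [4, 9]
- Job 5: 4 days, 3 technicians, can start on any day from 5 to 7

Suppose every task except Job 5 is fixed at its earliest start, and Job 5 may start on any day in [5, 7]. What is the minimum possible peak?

9

Job 5@5: d1:8  d2:3  d3:3  d4:6  d5:12  d6:7  d7:3  d8:3  d9:0  d10:0 → peak 12
Job 5@6: d1:8  d2:3  d3:3  d4:6  d5:9  d6:7  d7:3  d8:3  d9:3  d10:0 → peak 9
Job 5@7: d1:8  d2:3  d3:3  d4:6  d5:9  d6:4  d7:3  d8:3  d9:3  d10:3 → peak 9
Best is Job 5@6, peak 9.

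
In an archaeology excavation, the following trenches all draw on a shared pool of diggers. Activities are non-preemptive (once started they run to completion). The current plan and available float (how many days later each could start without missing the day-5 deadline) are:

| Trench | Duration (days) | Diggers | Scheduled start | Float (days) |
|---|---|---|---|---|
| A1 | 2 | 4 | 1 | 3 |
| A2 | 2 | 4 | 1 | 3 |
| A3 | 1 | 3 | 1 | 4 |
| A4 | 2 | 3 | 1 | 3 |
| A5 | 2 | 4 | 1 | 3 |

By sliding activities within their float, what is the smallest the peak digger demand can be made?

8

Early-start (A1@1, A2@1, A3@1, A4@1, A5@1) gives peak 18: d1:18  d2:15  d3:0  d4:0  d5:0.
Shift A3→3, A4→3, A5→4.
Schedule A1@1, A2@1, A3@3, A4@3, A5@4: d1:8  d2:8  d3:6  d4:7  d5:4 — peak 8.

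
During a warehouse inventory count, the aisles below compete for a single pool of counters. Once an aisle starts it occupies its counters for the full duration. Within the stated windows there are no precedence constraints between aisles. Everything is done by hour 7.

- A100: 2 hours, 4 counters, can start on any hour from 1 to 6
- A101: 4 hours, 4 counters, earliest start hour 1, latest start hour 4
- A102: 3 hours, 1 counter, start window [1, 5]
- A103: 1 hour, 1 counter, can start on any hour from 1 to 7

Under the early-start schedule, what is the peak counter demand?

10

Early-start schedule: A100@1, A101@1, A102@1, A103@1.
Load per hour: hour 1: 10, hour 2: 9, hour 3: 5, hour 4: 4, hour 5: 0, hour 6: 0, hour 7: 0.
Peak is 10.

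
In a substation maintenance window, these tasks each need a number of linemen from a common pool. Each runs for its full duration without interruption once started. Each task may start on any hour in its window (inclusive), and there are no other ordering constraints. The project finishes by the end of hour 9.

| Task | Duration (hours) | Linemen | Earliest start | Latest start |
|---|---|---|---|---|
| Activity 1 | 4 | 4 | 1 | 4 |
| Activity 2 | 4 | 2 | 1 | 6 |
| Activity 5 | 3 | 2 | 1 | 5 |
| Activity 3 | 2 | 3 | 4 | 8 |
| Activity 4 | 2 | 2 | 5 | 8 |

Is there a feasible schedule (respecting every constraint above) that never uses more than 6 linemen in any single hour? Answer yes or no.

Schedule Activity 1@1, Activity 2@1, Activity 5@5, Activity 3@5, Activity 4@7: h1:6  h2:6  h3:6  h4:6  h5:5  h6:5  h7:4  h8:2  h9:0 — peak 6 ≤ 6.

yes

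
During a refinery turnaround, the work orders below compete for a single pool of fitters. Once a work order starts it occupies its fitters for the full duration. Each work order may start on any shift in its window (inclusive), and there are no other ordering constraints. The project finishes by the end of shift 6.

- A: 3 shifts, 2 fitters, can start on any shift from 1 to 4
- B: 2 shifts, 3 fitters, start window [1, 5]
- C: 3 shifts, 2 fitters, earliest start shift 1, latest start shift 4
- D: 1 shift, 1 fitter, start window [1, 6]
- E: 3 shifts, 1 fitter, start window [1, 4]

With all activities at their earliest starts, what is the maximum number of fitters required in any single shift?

9

Early-start schedule: A@1, B@1, C@1, D@1, E@1.
Load per shift: shift 1: 9, shift 2: 8, shift 3: 5, shift 4: 0, shift 5: 0, shift 6: 0.
Peak is 9.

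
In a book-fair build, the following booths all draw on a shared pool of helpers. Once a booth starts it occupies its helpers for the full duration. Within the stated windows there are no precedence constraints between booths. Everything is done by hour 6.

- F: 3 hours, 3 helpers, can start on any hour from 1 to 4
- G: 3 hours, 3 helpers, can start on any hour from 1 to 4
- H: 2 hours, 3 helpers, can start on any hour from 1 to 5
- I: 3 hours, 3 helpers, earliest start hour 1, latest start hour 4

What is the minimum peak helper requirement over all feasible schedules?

6

Early-start (F@1, G@1, H@1, I@1) gives peak 12: h1:12  h2:12  h3:9  h4:0  h5:0  h6:0.
Shift H→4, I→4.
Schedule F@1, G@1, H@4, I@4: h1:6  h2:6  h3:6  h4:6  h5:6  h6:3 — peak 6.
Total helper-hours = 33 over 6 hours ⇒ peak ≥ ⌈33/6⌉ = 6, so 6 is optimal.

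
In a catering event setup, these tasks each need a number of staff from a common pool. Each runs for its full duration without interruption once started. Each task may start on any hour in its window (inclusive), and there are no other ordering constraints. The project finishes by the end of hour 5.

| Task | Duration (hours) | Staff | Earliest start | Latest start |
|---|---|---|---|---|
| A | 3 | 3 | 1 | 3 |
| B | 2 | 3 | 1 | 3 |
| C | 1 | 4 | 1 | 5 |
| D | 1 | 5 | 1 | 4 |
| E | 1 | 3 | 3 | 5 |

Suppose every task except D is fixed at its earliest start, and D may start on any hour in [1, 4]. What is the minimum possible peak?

10

D@1: h1:15  h2:6  h3:6  h4:0  h5:0 → peak 15
D@2: h1:10  h2:11  h3:6  h4:0  h5:0 → peak 11
D@3: h1:10  h2:6  h3:11  h4:0  h5:0 → peak 11
D@4: h1:10  h2:6  h3:6  h4:5  h5:0 → peak 10
Best is D@4, peak 10.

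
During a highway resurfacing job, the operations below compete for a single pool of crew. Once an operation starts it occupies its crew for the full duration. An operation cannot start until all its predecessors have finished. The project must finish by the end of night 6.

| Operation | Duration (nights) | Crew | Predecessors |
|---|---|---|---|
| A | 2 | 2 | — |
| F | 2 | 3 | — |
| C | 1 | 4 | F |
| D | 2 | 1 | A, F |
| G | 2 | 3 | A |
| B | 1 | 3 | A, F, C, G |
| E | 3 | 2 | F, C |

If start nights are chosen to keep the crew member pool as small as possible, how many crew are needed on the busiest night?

6

Early-start (A@1, F@1, C@3, D@3, G@3, B@5, E@4) gives peak 8: n1:5  n2:5  n3:8  n4:6  n5:5  n6:2.
Shift G→4, B→6.
Schedule A@1, F@1, C@3, D@3, G@4, B@6, E@4: n1:5  n2:5  n3:5  n4:6  n5:5  n6:5 — peak 6.
Total crew member-nights = 31 over 6 nights ⇒ peak ≥ ⌈31/6⌉ = 6, so 6 is optimal.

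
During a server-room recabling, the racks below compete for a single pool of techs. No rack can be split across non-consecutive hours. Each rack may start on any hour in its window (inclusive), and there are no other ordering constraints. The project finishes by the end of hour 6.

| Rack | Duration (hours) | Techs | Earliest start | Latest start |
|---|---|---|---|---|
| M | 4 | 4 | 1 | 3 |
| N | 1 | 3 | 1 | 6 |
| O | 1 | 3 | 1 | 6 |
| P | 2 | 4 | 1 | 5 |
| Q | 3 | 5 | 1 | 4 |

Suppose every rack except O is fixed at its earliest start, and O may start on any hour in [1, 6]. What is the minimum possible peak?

O@1: h1:19  h2:13  h3:9  h4:4  h5:0  h6:0 → peak 19
O@2: h1:16  h2:16  h3:9  h4:4  h5:0  h6:0 → peak 16
O@3: h1:16  h2:13  h3:12  h4:4  h5:0  h6:0 → peak 16
O@4: h1:16  h2:13  h3:9  h4:7  h5:0  h6:0 → peak 16
O@5: h1:16  h2:13  h3:9  h4:4  h5:3  h6:0 → peak 16
O@6: h1:16  h2:13  h3:9  h4:4  h5:0  h6:3 → peak 16
Best is O@2, peak 16.

16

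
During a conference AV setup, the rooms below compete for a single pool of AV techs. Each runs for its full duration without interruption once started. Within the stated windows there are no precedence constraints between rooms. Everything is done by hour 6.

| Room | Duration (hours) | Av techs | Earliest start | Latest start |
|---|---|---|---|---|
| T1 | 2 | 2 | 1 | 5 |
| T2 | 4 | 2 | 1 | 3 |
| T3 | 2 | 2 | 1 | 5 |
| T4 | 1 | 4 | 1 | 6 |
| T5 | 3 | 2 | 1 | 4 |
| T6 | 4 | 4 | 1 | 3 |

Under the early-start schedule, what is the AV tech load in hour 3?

8

At early start, hour 3 has: T2, T5, T6.
Demand: 2 + 2 + 4 = 8.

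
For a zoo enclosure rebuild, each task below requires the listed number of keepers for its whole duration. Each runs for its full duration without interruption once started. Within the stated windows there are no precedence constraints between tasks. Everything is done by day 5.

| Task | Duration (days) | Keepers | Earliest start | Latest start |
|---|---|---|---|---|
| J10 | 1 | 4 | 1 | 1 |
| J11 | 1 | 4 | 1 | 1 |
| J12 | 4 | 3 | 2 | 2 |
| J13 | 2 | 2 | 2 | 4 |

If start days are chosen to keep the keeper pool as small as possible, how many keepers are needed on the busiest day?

8

Schedule J10@1, J11@1, J12@2, J13@2: d1:8  d2:5  d3:5  d4:3  d5:3 — peak 8.
No arrangement of the 3 feasible schedules does better.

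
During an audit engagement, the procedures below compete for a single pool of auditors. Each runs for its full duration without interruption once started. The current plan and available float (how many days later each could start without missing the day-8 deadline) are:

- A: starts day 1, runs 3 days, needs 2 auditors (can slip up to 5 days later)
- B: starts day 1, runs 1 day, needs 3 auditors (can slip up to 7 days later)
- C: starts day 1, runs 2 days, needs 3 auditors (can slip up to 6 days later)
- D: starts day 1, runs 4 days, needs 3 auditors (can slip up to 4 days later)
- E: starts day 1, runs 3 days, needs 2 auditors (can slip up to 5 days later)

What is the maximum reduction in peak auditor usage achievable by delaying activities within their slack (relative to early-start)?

8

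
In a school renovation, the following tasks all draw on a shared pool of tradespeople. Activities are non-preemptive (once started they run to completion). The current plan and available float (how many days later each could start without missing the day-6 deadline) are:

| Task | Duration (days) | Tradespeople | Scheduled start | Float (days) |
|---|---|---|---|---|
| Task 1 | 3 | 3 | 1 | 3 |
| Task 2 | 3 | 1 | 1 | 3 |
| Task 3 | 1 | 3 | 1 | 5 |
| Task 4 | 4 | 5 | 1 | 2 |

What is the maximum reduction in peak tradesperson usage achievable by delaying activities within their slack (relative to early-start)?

4

Early-start peak: d1:12  d2:9  d3:9  d4:5  d5:0  d6:0 ⇒ 12.
Leveled (Task 1@1, Task 2@4, Task 3@1, Task 4@2): d1:6  d2:8  d3:8  d4:6  d5:6  d6:1 ⇒ 8.
Reduction 12 − 8 = 4.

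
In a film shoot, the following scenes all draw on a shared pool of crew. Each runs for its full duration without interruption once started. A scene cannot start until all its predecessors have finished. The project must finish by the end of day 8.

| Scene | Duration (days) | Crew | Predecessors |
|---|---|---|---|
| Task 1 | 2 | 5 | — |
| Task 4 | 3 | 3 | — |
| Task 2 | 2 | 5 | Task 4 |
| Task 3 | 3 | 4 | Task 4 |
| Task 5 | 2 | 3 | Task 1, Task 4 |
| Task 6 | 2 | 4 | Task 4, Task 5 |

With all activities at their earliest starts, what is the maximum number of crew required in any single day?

12

Early-start schedule: Task 1@1, Task 4@1, Task 2@4, Task 3@4, Task 5@4, Task 6@6.
Load per day: day 1: 8, day 2: 8, day 3: 3, day 4: 12, day 5: 12, day 6: 8, day 7: 4, day 8: 0.
Peak is 12.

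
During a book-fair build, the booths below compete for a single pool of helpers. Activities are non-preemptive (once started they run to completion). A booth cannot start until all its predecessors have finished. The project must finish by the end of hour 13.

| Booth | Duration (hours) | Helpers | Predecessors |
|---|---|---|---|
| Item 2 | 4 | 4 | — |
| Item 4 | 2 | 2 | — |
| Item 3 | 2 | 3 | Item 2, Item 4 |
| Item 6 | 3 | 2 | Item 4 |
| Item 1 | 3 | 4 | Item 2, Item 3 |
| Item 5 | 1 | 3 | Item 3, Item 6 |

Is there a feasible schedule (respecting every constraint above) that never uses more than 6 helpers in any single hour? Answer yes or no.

Schedule Item 2@1, Item 4@5, Item 3@7, Item 6@7, Item 1@10, Item 5@13: h1:4  h2:4  h3:4  h4:4  h5:2  h6:2  h7:5  h8:5  h9:2  h10:4  h11:4  h12:4  h13:3 — peak 5 ≤ 6.

yes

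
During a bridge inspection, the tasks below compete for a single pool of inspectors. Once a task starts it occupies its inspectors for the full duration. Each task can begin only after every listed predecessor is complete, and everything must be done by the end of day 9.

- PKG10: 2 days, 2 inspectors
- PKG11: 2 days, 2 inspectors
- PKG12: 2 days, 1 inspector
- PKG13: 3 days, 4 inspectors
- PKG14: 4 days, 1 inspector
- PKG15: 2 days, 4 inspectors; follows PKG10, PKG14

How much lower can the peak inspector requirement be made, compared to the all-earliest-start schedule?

6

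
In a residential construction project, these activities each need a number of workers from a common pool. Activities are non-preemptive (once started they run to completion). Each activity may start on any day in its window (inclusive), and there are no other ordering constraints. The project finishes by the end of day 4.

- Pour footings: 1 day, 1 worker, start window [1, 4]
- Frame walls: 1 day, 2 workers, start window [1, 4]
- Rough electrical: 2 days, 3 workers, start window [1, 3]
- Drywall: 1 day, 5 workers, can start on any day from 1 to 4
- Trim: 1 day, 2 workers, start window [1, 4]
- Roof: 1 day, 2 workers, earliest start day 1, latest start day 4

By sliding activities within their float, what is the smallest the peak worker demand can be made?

5

Early-start (Pour footings@1, Frame walls@1, Rough electrical@1, Drywall@1, Trim@1, Roof@1) gives peak 15: d1:15  d2:3  d3:0  d4:0.
Shift Rough electrical→2, Drywall→4, Roof→2.
Schedule Pour footings@1, Frame walls@1, Rough electrical@2, Drywall@4, Trim@1, Roof@2: d1:5  d2:5  d3:3  d4:5 — peak 5.
Total worker-days = 18 over 4 days ⇒ peak ≥ ⌈18/4⌉ = 5, so 5 is optimal.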